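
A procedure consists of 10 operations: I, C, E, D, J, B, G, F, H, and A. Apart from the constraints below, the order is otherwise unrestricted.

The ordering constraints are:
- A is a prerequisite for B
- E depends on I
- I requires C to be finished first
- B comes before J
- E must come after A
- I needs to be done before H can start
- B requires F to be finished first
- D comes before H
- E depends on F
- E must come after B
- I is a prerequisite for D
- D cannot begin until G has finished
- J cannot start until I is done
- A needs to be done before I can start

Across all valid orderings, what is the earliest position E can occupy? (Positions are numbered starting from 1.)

6

Working backwards through the constraints from E, its full set of required predecessors is I, C, B, F, A — 5 of them.
With 5 mandatory predecessors, the earliest E can sit is position 5+1 = 6, and placing just those 5 first achieves it.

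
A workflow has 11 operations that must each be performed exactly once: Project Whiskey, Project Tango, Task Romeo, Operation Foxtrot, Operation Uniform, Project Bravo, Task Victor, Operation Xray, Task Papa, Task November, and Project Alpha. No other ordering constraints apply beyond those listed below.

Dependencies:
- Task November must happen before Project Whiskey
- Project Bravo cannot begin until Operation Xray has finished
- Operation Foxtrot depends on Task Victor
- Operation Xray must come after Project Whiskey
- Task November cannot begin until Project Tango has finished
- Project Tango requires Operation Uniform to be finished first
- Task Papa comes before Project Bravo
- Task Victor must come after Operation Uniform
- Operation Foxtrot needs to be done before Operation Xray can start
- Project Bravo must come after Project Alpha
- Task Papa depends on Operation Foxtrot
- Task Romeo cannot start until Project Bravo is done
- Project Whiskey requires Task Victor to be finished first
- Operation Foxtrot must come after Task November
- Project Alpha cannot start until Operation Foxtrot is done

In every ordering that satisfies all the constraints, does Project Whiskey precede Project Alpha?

Nothing in the constraints links Project Whiskey and Project Alpha; they are unordered relative to each other.
A valid ordering placing Project Alpha before Project Whiskey exists, so the answer is no.

No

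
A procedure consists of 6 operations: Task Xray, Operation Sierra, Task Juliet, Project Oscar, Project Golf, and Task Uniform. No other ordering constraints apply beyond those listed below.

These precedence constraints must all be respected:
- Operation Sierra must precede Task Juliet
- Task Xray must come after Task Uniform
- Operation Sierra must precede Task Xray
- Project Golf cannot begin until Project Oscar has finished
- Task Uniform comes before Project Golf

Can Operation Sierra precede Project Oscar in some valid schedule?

Yes

The constraints leave Operation Sierra and Project Oscar unordered relative to each other; nothing requires Project Oscar earlier.
That means at least one valid schedule has Operation Sierra before Project Oscar.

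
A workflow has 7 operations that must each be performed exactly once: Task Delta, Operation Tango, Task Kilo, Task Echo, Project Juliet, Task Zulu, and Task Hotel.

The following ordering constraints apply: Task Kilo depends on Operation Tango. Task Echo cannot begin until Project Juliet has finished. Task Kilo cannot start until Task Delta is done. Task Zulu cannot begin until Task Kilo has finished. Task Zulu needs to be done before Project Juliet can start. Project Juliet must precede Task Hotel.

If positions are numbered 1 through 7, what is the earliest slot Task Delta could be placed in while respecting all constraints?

1

Nothing is required before Task Delta; it can be the very first operation.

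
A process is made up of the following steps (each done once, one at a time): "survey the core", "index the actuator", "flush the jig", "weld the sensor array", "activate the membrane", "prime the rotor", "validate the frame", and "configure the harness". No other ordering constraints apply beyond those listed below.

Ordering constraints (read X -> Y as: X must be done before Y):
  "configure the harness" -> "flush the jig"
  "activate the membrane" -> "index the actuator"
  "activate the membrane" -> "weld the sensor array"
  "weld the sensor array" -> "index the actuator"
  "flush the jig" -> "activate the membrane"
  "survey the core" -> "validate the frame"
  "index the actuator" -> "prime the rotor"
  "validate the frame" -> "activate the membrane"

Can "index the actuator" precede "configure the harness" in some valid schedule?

Following "configure the harness" → "flush the jig" → "activate the membrane" → "index the actuator", "configure the harness" must precede "index the actuator" in every valid ordering.
So no valid ordering can have "index the actuator" before "configure the harness".

No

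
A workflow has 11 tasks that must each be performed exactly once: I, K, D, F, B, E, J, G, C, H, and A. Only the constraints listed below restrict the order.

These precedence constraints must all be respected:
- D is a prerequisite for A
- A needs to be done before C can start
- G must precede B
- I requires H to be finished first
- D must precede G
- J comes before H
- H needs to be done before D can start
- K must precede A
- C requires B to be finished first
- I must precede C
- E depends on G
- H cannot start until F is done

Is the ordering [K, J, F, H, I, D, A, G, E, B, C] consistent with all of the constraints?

Every stated constraint is respected: I sits at position 5, ahead of C at position 11, and each of the other listed pairs likewise has the predecessor earlier in the sequence.

Yes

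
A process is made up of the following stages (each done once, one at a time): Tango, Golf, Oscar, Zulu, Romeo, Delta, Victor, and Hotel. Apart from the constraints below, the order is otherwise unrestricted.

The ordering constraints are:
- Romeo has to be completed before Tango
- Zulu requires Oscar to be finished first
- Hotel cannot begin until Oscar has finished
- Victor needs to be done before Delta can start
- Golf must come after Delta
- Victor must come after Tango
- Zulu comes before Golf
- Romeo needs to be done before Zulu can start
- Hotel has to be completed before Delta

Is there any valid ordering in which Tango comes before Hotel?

The constraints leave Tango and Hotel unordered relative to each other; nothing requires Hotel earlier.
That means at least one valid schedule has Tango before Hotel.

Yes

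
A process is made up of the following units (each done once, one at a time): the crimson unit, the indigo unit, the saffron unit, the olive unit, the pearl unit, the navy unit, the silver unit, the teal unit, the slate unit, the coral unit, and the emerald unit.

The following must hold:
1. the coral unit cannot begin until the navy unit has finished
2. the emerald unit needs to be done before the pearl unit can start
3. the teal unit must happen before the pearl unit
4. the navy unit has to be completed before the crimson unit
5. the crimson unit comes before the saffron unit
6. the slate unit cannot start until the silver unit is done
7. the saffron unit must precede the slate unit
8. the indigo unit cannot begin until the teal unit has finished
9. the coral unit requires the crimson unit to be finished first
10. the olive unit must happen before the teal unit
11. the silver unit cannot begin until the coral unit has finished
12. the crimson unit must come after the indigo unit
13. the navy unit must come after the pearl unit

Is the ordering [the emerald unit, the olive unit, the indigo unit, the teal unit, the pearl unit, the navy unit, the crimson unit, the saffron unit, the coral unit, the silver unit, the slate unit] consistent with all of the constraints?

The sequence places the indigo unit ahead of the teal unit.
That contradicts the constraint that the teal unit must precede the indigo unit.

No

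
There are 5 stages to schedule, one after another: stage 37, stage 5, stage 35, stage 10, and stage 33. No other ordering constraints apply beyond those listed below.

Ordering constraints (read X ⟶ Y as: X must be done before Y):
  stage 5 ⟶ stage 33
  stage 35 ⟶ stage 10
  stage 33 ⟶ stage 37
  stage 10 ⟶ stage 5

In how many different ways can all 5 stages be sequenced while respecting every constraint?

1

Only stage 35 has no prerequisites, so it must go first.
Every stage is then forced in turn, so only 1 complete ordering is consistent with the constraints.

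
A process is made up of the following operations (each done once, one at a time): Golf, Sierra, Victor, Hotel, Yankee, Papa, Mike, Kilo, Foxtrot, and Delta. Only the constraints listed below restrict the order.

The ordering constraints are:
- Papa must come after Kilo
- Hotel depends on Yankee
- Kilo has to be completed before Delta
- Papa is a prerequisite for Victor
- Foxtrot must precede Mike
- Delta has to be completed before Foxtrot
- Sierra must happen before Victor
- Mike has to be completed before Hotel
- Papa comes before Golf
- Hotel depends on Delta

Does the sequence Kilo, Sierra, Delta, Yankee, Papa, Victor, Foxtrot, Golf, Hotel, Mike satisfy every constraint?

The sequence places Hotel ahead of Mike.
That contradicts the constraint that Mike must precede Hotel.

No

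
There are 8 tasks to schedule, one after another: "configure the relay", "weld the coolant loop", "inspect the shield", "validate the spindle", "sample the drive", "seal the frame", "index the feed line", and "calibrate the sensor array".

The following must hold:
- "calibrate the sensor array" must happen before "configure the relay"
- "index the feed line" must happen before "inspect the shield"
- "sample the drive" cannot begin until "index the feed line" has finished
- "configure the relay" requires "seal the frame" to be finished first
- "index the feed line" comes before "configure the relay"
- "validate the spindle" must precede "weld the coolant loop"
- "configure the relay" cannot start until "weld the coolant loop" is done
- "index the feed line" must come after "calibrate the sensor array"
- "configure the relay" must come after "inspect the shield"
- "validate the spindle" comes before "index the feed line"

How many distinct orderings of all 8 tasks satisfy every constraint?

The tasks with no prerequisites are "validate the spindle", "seal the frame", "calibrate the sensor array"; any of them can be placed first.
Systematically extending each partial ordering one task at a time and counting, there are 168 complete orderings.

168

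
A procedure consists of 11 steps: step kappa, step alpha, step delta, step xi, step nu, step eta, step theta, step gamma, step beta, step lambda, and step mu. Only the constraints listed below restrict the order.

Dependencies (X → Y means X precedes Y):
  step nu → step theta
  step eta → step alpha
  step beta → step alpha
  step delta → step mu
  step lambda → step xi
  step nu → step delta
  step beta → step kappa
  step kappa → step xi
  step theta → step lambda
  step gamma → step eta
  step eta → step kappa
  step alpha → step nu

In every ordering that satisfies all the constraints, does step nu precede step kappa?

No

Step nu and step kappa are not related by any chain of constraints.
So step nu can come before step kappa or after — it is not forced.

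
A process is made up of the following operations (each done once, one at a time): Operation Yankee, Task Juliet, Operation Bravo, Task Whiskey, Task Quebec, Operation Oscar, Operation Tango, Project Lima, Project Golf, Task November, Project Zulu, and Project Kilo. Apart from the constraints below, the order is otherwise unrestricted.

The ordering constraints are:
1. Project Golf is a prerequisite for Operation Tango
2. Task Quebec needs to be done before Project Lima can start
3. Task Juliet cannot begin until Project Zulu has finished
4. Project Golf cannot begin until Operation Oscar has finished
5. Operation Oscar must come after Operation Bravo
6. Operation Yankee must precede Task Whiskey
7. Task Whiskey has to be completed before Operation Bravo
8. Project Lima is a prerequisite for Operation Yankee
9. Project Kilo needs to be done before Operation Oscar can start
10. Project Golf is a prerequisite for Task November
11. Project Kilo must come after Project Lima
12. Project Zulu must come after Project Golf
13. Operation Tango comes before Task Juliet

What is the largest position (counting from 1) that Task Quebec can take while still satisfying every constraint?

Every operation that must follow Task Quebec has to come after it. Tracing all chains starting from Task Quebec, those operations are: Operation Yankee, Task Juliet, Operation Bravo, Task Whiskey, Operation Oscar, Operation Tango, Project Lima, Project Golf, Task November, Project Zulu, Project Kilo — 11 in total.
With 11 mandatory successors out of 12 operations total, the latest slot for Task Quebec is 12−11 = 1, and it's reachable by doing all non-successors before Task Quebec.

1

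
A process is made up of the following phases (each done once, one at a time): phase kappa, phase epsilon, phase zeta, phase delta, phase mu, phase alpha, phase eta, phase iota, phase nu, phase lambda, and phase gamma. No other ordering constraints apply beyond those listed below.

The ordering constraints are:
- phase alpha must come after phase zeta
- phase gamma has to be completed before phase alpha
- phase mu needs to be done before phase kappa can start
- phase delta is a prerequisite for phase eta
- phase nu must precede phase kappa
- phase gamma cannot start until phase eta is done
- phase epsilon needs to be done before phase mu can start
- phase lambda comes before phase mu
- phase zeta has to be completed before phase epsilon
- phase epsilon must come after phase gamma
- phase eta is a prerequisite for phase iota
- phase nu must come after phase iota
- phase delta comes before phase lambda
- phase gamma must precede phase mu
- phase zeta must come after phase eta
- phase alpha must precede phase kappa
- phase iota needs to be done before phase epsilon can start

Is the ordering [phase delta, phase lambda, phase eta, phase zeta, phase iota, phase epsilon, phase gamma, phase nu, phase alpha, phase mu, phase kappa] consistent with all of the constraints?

Here phase gamma comes after phase epsilon.
But one of the constraints requires phase gamma before phase epsilon, so this ordering violates it.

No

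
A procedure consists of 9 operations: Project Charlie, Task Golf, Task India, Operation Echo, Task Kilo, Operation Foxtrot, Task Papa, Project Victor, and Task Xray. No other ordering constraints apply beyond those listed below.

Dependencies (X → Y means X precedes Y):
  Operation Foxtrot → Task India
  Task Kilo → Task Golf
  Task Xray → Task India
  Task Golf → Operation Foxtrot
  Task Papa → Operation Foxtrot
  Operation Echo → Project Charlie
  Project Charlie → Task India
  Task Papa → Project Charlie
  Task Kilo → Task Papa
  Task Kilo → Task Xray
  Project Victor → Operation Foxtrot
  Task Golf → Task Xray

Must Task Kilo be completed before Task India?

Tracing the constraints gives a chain: Task Kilo → Task Xray → Task India.
That forces Task Kilo before Task India in every valid schedule.

Yes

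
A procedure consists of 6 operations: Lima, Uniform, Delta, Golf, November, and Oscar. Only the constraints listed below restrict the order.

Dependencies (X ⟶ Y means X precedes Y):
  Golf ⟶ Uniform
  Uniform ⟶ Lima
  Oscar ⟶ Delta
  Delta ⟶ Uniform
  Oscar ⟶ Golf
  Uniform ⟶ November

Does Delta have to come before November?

Chaining the stated constraints: Delta → Uniform → November.
That forces Delta before November in every valid schedule.

Yes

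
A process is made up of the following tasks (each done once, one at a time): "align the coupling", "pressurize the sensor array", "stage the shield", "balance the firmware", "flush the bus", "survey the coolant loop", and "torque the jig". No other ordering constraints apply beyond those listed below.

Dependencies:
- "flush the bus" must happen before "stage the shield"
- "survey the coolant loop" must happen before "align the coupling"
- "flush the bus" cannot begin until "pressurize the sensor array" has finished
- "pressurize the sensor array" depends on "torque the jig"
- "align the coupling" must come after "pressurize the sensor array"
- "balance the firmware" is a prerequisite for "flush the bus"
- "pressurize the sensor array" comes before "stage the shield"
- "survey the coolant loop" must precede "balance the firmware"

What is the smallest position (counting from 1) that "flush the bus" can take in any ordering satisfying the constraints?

5

Every task that must precede "flush the bus" has to come before it. Tracing all chains that end at "flush the bus", those tasks are: "pressurize the sensor array", "balance the firmware", "survey the coolant loop", "torque the jig" — 4 in total.
With 4 mandatory predecessors, the earliest "flush the bus" can sit is position 4+1 = 5, and placing just those 4 first achieves it.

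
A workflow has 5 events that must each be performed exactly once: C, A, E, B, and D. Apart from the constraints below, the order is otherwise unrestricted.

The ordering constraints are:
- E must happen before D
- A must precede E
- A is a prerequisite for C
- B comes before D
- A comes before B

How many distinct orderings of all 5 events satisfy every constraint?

Only A has no prerequisites, so it must go first.
Enumerating by repeatedly choosing an available event (one whose prerequisites are all placed) gives 8 distinct complete orderings.

8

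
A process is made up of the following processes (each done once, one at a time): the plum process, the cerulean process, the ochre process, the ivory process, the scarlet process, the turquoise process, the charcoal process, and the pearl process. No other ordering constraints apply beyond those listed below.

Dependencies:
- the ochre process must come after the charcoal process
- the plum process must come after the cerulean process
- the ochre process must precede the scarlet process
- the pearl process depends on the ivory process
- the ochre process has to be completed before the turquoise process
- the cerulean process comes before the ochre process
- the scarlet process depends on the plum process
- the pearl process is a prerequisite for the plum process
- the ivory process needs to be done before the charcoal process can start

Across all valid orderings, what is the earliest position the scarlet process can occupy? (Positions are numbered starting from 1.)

The processes that are forced before the scarlet process, directly or transitively, are the plum process, the cerulean process, the ochre process, the ivory process, the charcoal process, the pearl process. That's 6 processes.
So at minimum 6 processes come before the scarlet process, putting the scarlet process no earlier than position 7. That position is achievable by scheduling exactly those predecessors first.

7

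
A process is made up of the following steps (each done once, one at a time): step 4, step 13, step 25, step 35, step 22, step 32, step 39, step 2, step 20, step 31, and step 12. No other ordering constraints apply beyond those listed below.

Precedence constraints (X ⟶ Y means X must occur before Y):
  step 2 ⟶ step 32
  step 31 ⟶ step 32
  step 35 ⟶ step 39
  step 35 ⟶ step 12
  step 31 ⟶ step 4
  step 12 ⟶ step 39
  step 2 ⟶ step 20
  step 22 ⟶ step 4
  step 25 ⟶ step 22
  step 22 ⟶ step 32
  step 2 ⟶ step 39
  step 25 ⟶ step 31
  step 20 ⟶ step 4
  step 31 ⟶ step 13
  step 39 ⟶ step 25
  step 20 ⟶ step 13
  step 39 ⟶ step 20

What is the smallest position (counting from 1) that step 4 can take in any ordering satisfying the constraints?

9

Every step that must precede step 4 has to come before it. Tracing all chains that end at step 4, those steps are: step 25, step 35, step 22, step 39, step 2, step 20, step 31, step 12 — 8 in total.
So at minimum 8 steps come before step 4, putting step 4 no earlier than position 9. That position is achievable by scheduling exactly those predecessors first.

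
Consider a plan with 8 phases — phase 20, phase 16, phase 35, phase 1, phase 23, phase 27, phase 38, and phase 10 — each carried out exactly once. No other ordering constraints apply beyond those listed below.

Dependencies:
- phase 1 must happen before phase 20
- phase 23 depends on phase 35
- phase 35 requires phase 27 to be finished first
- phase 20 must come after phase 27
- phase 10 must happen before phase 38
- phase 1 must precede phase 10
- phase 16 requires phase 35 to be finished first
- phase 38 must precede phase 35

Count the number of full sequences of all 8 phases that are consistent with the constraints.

42

2 phases have no prerequisites (phase 1, phase 27), so any of them could come first.
Systematically extending each partial ordering one phase at a time and counting, there are 42 complete orderings.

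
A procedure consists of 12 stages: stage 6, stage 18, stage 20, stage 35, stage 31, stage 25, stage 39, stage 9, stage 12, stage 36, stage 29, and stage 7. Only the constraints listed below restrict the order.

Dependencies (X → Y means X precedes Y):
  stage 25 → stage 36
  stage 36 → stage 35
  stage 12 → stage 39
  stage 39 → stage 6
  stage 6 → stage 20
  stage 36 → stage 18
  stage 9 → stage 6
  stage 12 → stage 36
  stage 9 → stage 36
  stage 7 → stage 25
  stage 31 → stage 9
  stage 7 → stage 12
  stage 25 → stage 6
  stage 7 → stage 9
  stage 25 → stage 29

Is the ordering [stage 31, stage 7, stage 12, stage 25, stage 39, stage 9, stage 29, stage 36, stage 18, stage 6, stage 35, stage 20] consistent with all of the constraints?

Yes

Checking each listed constraint against this order: for instance, stage 25 is in position 4 and stage 6 in position 10, so that constraint holds — and the remaining constraints check out the same way.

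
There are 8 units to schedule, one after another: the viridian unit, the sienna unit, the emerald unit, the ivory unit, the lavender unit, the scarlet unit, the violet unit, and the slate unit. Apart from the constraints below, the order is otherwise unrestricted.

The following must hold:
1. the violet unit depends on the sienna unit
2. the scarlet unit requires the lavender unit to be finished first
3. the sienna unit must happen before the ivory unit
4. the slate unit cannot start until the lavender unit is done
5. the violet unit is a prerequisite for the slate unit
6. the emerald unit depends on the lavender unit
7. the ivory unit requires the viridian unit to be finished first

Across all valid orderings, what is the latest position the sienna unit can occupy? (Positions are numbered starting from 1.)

5

The units that are forced after the sienna unit, directly or by a chain of constraints, are the ivory unit, the violet unit, the slate unit. That's 3 units.
With 3 mandatory successors out of 8 units total, the latest slot for the sienna unit is 8−3 = 5, and it's reachable by doing all non-successors before the sienna unit.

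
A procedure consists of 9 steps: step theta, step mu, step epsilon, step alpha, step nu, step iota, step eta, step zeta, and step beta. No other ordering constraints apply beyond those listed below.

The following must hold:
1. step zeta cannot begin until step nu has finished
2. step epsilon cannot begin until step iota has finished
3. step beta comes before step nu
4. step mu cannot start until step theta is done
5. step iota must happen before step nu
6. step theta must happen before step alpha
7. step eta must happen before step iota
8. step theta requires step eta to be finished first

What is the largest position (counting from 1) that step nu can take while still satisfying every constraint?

8

The only step forced after step nu (directly or by a chain) is step zeta.
With 1 mandatory successor out of 9 steps total, the latest slot for step nu is 9−1 = 8, and it's reachable by doing all non-successors before step nu.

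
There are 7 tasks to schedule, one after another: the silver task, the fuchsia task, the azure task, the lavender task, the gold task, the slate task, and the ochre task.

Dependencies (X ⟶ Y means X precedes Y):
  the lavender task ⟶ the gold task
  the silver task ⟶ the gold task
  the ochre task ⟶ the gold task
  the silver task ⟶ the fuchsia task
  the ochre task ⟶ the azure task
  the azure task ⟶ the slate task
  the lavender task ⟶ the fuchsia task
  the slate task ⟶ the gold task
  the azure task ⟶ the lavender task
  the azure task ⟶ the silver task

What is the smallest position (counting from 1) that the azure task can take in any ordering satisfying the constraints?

Working backwards through the constraints from the azure task, its only required predecessor is the ochre task.
With 1 mandatory predecessor, the earliest the azure task can sit is position 1+1 = 2, and placing just that one first achieves it.

2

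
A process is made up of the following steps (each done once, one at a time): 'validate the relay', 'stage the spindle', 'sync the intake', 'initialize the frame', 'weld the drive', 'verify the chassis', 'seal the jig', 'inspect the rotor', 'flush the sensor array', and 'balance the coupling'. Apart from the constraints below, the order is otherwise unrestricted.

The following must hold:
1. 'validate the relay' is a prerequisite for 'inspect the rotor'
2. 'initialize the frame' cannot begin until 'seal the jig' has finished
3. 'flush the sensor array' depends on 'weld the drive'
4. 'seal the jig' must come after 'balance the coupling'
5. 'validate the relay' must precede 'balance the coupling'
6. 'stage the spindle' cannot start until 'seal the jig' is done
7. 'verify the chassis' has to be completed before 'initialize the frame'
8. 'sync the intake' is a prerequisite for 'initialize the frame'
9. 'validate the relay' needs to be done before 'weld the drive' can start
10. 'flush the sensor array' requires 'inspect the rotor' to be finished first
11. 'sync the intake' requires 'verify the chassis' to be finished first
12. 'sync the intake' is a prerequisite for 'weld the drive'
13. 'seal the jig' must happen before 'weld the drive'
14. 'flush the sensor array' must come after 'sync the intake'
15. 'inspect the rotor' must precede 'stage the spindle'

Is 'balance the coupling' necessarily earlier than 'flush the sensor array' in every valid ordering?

Tracing the constraints gives a chain: 'balance the coupling' → 'seal the jig' → 'weld the drive' → 'flush the sensor array'.
Hence 'balance the coupling' necessarily comes before 'flush the sensor array'.

Yes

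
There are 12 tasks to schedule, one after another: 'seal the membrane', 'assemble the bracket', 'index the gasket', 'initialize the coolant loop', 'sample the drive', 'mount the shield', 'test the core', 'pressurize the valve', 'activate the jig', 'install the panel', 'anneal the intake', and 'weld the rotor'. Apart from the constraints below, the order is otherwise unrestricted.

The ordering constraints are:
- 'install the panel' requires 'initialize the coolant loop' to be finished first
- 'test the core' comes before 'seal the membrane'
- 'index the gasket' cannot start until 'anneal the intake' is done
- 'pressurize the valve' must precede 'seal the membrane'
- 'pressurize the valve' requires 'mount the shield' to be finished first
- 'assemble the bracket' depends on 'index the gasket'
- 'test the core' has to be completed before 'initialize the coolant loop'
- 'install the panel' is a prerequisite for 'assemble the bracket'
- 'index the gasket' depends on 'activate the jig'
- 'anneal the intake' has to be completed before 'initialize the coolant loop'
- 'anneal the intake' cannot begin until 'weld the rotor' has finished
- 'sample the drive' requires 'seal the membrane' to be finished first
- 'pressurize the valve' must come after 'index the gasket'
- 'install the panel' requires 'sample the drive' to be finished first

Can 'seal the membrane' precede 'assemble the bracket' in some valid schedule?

'seal the membrane' is actually forced before 'assemble the bracket' by the constraints, so certainly some valid ordering has 'seal the membrane' first.

Yes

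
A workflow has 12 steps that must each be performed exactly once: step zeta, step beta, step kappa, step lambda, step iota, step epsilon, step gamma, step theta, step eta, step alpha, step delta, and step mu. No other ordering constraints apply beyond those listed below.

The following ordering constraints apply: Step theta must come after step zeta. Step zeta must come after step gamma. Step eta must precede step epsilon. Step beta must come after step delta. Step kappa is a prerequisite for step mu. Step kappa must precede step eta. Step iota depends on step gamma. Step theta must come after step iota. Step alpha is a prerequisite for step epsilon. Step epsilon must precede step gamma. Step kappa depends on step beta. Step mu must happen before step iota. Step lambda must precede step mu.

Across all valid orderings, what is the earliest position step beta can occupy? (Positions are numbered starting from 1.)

2

The only step forced before step beta (directly or transitively) is step delta.
With 1 mandatory predecessor, the earliest step beta can sit is position 1+1 = 2, and placing just that one first achieves it.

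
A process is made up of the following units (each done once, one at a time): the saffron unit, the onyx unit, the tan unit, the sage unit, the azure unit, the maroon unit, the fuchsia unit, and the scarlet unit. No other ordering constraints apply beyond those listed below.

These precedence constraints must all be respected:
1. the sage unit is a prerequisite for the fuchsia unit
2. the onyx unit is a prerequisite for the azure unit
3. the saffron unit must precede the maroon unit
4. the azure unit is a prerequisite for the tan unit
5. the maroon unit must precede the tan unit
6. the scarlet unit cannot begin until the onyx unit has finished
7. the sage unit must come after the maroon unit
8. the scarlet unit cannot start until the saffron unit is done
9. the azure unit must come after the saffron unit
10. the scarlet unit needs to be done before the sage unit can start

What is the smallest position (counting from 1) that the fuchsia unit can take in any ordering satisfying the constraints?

6

Every unit that must precede the fuchsia unit has to come before it. Tracing all chains that end at the fuchsia unit, those units are: the saffron unit, the onyx unit, the sage unit, the maroon unit, the scarlet unit — 5 in total.
With 5 mandatory predecessors, the earliest the fuchsia unit can sit is position 5+1 = 6, and placing just those 5 first achieves it.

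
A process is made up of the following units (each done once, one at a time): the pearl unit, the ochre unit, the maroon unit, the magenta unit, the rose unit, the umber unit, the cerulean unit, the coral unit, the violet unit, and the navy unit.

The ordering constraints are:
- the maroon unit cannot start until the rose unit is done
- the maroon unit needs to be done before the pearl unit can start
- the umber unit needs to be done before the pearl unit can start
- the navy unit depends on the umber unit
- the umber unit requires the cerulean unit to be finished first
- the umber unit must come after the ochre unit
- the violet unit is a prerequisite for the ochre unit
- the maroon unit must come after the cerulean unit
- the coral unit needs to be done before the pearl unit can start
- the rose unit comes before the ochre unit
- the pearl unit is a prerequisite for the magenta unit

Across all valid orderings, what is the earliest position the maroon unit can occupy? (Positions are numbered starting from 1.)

Every unit that must precede the maroon unit has to come before it. Tracing all chains that end at the maroon unit, those units are: the rose unit, the cerulean unit — 2 in total.
With 2 mandatory predecessors, the earliest the maroon unit can sit is position 2+1 = 3, and placing just those 2 first achieves it.

3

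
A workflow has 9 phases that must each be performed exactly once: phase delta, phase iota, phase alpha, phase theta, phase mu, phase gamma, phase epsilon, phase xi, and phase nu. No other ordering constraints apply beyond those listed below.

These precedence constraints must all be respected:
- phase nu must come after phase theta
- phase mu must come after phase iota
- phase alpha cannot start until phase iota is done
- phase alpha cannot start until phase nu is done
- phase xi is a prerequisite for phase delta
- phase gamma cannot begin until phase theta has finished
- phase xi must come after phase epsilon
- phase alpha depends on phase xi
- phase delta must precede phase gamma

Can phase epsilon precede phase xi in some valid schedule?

Yes

Phase epsilon is actually forced before phase xi by the constraints, so certainly some valid ordering has phase epsilon first.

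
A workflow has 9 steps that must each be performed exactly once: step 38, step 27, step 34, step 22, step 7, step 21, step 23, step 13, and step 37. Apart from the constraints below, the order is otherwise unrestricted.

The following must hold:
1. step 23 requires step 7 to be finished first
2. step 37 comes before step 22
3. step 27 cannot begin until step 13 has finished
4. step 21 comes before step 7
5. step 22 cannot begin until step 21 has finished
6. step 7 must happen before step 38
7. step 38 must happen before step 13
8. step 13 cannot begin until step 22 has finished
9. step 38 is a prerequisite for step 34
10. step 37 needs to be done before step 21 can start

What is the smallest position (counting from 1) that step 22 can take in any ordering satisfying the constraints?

Working backwards through the constraints from step 22, its full set of required predecessors is step 21, step 37 — 2 of them.
With 2 mandatory predecessors, the earliest step 22 can sit is position 2+1 = 3, and placing just those 2 first achieves it.

3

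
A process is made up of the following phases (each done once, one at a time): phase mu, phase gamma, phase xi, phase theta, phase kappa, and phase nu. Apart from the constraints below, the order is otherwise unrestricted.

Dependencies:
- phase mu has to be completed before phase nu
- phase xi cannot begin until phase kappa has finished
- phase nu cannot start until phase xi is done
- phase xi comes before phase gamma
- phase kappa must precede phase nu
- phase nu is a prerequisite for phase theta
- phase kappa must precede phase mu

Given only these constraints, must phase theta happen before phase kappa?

No

In fact the dependencies run the other way: phase kappa → phase nu → phase theta.
So phase theta never precedes phase kappa.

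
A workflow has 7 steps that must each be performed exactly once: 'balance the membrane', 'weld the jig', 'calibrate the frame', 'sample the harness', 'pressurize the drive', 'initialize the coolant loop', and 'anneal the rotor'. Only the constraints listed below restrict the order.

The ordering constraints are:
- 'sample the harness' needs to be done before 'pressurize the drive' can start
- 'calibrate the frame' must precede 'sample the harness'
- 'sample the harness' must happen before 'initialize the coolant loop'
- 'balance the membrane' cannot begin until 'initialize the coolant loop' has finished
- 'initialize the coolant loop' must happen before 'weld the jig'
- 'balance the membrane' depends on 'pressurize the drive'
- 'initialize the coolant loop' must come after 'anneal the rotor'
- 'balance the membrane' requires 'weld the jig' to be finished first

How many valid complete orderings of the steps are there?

2 steps have no prerequisites ('calibrate the frame', 'anneal the rotor'), so any of them could come first.
Counting all ways to extend the partial order to a total order gives 10.

10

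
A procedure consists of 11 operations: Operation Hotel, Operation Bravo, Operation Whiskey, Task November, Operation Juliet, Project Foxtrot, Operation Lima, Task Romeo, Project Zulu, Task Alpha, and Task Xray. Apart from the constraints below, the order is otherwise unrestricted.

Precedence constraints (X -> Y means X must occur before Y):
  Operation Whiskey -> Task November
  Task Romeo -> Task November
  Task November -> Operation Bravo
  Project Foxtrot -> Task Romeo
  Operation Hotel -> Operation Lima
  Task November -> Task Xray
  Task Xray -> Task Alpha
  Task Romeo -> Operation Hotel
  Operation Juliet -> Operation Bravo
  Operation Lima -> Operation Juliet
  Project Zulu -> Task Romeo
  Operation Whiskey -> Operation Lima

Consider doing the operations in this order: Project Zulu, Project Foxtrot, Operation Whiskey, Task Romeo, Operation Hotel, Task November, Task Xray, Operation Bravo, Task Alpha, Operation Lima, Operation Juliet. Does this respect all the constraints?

Here Operation Juliet comes after Operation Bravo.
That contradicts the constraint that Operation Juliet must precede Operation Bravo.

No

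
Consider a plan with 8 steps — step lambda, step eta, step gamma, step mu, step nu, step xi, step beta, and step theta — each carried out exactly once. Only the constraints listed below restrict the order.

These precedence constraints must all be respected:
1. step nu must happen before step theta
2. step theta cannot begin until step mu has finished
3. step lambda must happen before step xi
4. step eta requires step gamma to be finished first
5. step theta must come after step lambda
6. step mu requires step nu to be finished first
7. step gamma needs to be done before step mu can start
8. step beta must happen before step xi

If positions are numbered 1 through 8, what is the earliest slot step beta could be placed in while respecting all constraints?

1

Nothing is required before step beta; it can be the very first step.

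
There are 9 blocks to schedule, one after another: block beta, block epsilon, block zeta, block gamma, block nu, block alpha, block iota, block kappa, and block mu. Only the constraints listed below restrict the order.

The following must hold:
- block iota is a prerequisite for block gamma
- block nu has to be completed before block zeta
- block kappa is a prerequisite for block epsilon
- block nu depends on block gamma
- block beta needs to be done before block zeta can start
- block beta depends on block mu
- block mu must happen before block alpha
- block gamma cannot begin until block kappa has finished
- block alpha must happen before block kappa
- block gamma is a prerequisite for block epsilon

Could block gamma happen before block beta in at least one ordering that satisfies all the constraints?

The constraints leave block gamma and block beta unordered relative to each other; nothing requires block beta earlier.
So a valid ordering placing block gamma earlier than block beta exists.

Yes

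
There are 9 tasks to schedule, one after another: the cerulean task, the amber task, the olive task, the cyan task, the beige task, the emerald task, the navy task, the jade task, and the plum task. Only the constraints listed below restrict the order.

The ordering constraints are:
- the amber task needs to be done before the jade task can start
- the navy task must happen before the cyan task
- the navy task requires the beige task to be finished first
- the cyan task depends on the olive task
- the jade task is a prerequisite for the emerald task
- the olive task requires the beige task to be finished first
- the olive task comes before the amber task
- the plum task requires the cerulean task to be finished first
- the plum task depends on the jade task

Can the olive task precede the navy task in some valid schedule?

Yes

The constraints leave the olive task and the navy task unordered relative to each other; nothing requires the navy task earlier.
So a valid ordering placing the olive task earlier than the navy task exists.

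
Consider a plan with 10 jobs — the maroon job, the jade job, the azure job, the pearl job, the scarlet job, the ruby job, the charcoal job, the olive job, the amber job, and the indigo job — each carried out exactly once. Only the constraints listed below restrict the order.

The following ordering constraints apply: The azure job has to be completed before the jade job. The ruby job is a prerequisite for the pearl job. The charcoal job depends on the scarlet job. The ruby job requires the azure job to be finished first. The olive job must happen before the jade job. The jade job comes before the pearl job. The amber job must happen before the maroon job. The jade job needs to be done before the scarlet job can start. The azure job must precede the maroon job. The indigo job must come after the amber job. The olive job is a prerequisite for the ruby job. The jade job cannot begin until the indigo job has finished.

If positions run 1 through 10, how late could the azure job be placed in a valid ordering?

4

Following every chain forward from the azure job, the jobs that must come later are the maroon job, the jade job, the pearl job, the scarlet job, the ruby job, the charcoal job — 6 of them.
With 6 mandatory successors out of 10 jobs total, the latest slot for the azure job is 10−6 = 4, and it's reachable by doing all non-successors before the azure job.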